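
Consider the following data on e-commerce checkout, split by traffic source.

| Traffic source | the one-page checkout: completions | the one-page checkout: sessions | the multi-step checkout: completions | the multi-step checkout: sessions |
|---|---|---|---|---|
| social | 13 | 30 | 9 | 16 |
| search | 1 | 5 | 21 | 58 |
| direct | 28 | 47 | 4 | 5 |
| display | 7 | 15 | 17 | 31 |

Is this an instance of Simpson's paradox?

Social: the one-page checkout 13/30 = 43.3%, the multi-step checkout 9/16 = 56.2% → the multi-step checkout
Search: the one-page checkout 1/5 = 20.0%, the multi-step checkout 21/58 = 36.2% → the multi-step checkout
Direct: the one-page checkout 28/47 = 59.6%, the multi-step checkout 4/5 = 80.0% → the multi-step checkout
Display: the one-page checkout 7/15 = 46.7%, the multi-step checkout 17/31 = 54.8% → the multi-step checkout
Overall: the one-page checkout 49/97 = 50.5%, the multi-step checkout 51/110 = 46.4% → the one-page checkout
The multi-step checkout wins each traffic group but the one-page checkout wins overall — the comparison reverses. The multi-step checkout's sessions skew toward search, which has a lower base rate.

Yes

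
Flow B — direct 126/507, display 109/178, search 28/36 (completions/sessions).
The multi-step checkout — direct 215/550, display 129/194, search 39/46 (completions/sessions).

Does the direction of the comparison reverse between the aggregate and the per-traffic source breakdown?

No

Direct: Flow B 126/507 = 24.9%, the multi-step checkout 215/550 = 39.1% → the multi-step checkout
Display: Flow B 109/178 = 61.2%, the multi-step checkout 129/194 = 66.5% → the multi-step checkout
Search: Flow B 28/36 = 77.8%, the multi-step checkout 39/46 = 84.8% → the multi-step checkout
Overall: Flow B 263/721 = 36.5%, the multi-step checkout 383/790 = 48.5% → the multi-step checkout
The multi-step checkout wins overall and in every traffic group — no reversal.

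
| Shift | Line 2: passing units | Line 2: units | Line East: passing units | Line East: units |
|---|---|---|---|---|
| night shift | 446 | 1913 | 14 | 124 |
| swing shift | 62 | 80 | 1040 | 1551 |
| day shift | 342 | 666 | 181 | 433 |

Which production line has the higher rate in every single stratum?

Line 2

Night shift: Line 2 446/1913 = 23.3%, Line East 14/124 = 11.3% → Line 2
Swing shift: Line 2 62/80 = 77.5%, Line East 1040/1551 = 67.1% → Line 2
Day shift: Line 2 342/666 = 51.4%, Line East 181/433 = 41.8% → Line 2
Line 2 has the higher rate in all 3 groups.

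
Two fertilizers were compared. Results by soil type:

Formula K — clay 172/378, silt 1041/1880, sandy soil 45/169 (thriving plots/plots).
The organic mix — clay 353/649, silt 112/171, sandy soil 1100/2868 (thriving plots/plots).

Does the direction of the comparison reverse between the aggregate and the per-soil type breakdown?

Yes

Clay: Formula K 172/378 = 45.5%, the organic mix 353/649 = 54.4% → the organic mix
Silt: Formula K 1041/1880 = 55.4%, the organic mix 112/171 = 65.5% → the organic mix
Sandy soil: Formula K 45/169 = 26.6%, the organic mix 1100/2868 = 38.4% → the organic mix
Overall: Formula K 1258/2427 = 51.8%, the organic mix 1565/3688 = 42.4% → Formula K
The organic mix wins each soil group but Formula K wins overall — the comparison reverses. The organic mix's plots skew toward sandy soil, which has a lower base rate.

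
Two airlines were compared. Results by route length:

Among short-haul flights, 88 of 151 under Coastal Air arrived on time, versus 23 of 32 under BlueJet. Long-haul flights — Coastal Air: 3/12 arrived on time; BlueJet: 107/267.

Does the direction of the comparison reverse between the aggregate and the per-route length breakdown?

Short-haul: Coastal Air 88/151 = 58.3%, BlueJet 23/32 = 71.9% → BlueJet
Long-haul: Coastal Air 3/12 = 25.0%, BlueJet 107/267 = 40.1% → BlueJet
Overall: Coastal Air 91/163 = 55.8%, BlueJet 130/299 = 43.5% → Coastal Air
BlueJet wins each route group but Coastal Air wins overall — the comparison reverses. BlueJet's flights skew toward long-haul, which has a lower base rate.

Yes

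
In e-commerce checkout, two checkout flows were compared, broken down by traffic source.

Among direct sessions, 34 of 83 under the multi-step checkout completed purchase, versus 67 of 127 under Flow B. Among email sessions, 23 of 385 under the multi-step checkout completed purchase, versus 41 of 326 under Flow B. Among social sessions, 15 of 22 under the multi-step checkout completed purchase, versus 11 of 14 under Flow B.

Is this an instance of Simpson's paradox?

No

Direct: the multi-step checkout 34/83 = 41.0%, Flow B 67/127 = 52.8% → Flow B
Email: the multi-step checkout 23/385 = 6.0%, Flow B 41/326 = 12.6% → Flow B
Social: the multi-step checkout 15/22 = 68.2%, Flow B 11/14 = 78.6% → Flow B
Overall: the multi-step checkout 72/490 = 14.7%, Flow B 119/467 = 25.5% → Flow B
Flow B wins overall and in every traffic group — no reversal.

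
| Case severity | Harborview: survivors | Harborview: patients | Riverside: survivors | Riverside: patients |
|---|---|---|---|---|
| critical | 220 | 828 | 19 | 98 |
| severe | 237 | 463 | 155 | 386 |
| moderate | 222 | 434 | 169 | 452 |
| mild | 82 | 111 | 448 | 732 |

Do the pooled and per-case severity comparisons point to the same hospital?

No

Critical: Harborview 220/828 = 26.6%, Riverside 19/98 = 19.4% → Harborview
Severe: Harborview 237/463 = 51.2%, Riverside 155/386 = 40.2% → Harborview
Moderate: Harborview 222/434 = 51.2%, Riverside 169/452 = 37.4% → Harborview
Mild: Harborview 82/111 = 73.9%, Riverside 448/732 = 61.2% → Harborview
Overall: Harborview 761/1836 = 41.4%, Riverside 791/1668 = 47.4% → Riverside
Harborview wins each case group but Riverside wins overall — the comparison reverses. Harborview's patients skew toward critical, which has a lower base rate.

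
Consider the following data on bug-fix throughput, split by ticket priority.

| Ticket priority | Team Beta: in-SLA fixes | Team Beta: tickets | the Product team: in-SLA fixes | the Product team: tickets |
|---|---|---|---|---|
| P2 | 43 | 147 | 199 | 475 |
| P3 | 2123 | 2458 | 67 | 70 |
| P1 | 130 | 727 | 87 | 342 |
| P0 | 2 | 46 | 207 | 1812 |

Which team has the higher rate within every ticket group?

the Product team

P2: Team Beta 43/147 = 29.3%, the Product team 199/475 = 41.9% → the Product team
P3: Team Beta 2123/2458 = 86.4%, the Product team 67/70 = 95.7% → the Product team
P1: Team Beta 130/727 = 17.9%, the Product team 87/342 = 25.4% → the Product team
P0: Team Beta 2/46 = 4.3%, the Product team 207/1812 = 11.4% → the Product team
The Product team has the higher rate in all 4 groups.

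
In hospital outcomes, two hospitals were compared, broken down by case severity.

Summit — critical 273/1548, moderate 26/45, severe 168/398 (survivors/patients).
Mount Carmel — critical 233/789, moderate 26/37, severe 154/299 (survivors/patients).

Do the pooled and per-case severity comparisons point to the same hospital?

Critical: Summit 273/1548 = 17.6%, Mount Carmel 233/789 = 29.5% → Mount Carmel
Moderate: Summit 26/45 = 57.8%, Mount Carmel 26/37 = 70.3% → Mount Carmel
Severe: Summit 168/398 = 42.2%, Mount Carmel 154/299 = 51.5% → Mount Carmel
Overall: Summit 467/1991 = 23.5%, Mount Carmel 413/1125 = 36.7% → Mount Carmel
Mount Carmel wins overall and in every case group — no reversal.

Yes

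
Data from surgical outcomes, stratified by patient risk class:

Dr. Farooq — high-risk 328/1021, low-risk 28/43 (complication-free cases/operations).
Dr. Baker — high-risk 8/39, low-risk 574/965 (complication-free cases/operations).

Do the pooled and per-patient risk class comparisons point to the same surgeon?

No

High-risk: Dr. Farooq 328/1021 = 32.1%, Dr. Baker 8/39 = 20.5% → Dr. Farooq
Low-risk: Dr. Farooq 28/43 = 65.1%, Dr. Baker 574/965 = 59.5% → Dr. Farooq
Overall: Dr. Farooq 356/1064 = 33.5%, Dr. Baker 582/1004 = 58.0% → Dr. Baker
Dr. Farooq wins each patient risk group but Dr. Baker wins overall — the comparison reverses. Dr. Farooq's operations skew toward high-risk, which has a lower base rate.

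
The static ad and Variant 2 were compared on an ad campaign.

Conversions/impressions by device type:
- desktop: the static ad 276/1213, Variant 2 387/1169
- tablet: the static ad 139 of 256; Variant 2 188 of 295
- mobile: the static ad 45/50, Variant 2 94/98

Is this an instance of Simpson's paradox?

No

Desktop: the static ad 276/1213 = 22.8%, Variant 2 387/1169 = 33.1% → Variant 2
Tablet: the static ad 139/256 = 54.3%, Variant 2 188/295 = 63.7% → Variant 2
Mobile: the static ad 45/50 = 90.0%, Variant 2 94/98 = 95.9% → Variant 2
Overall: the static ad 460/1519 = 30.3%, Variant 2 669/1562 = 42.8% → Variant 2
Variant 2 wins overall and in every device group — no reversal.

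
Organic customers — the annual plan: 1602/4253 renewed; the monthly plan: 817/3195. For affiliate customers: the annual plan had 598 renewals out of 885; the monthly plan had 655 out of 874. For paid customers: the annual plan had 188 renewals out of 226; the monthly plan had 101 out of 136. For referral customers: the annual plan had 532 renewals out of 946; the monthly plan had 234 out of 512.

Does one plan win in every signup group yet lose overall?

Organic: the annual plan 1602/4253 = 37.7%, the monthly plan 817/3195 = 25.6% → the annual plan
Affiliate: the annual plan 598/885 = 67.6%, the monthly plan 655/874 = 74.9% → the monthly plan
Paid: the annual plan 188/226 = 83.2%, the monthly plan 101/136 = 74.3% → the annual plan
Referral: the annual plan 532/946 = 56.2%, the monthly plan 234/512 = 45.7% → the annual plan
Overall: the annual plan 2920/6310 = 46.3%, the monthly plan 1807/4717 = 38.3% → the annual plan
Neither sweeps: the annual plan wins 3 of 4 groups, the monthly plan wins 1. The annual plan wins overall but not every group — no Simpson reversal.

No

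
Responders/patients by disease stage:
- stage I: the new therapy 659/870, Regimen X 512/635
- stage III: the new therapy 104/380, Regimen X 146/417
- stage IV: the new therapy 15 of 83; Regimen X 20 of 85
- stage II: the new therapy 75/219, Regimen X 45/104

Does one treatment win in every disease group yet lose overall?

Stage I: the new therapy 659/870 = 75.7%, Regimen X 512/635 = 80.6% → Regimen X
Stage III: the new therapy 104/380 = 27.4%, Regimen X 146/417 = 35.0% → Regimen X
Stage IV: the new therapy 15/83 = 18.1%, Regimen X 20/85 = 23.5% → Regimen X
Stage II: the new therapy 75/219 = 34.2%, Regimen X 45/104 = 43.3% → Regimen X
Overall: the new therapy 853/1552 = 55.0%, Regimen X 723/1241 = 58.3% → Regimen X
Regimen X wins overall and in every disease group — no reversal.

No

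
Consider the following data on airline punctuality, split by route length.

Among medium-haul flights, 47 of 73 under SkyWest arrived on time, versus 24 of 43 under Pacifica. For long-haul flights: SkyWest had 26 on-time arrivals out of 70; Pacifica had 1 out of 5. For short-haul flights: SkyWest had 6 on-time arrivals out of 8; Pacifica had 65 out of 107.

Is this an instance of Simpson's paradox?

Yes

Medium-haul: SkyWest 47/73 = 64.4%, Pacifica 24/43 = 55.8% → SkyWest
Long-haul: SkyWest 26/70 = 37.1%, Pacifica 1/5 = 20.0% → SkyWest
Short-haul: SkyWest 6/8 = 75.0%, Pacifica 65/107 = 60.7% → SkyWest
Overall: SkyWest 79/151 = 52.3%, Pacifica 90/155 = 58.1% → Pacifica
SkyWest wins each route group but Pacifica wins overall — the comparison reverses. SkyWest's flights skew toward long-haul, which has a lower base rate.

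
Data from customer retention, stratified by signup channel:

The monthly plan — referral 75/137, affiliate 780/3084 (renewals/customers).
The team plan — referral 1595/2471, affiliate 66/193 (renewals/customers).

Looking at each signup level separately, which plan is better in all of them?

Referral: the monthly plan 75/137 = 54.7%, the team plan 1595/2471 = 64.5% → the team plan
Affiliate: the monthly plan 780/3084 = 25.3%, the team plan 66/193 = 34.2% → the team plan
The team plan has the higher rate in both groups.

the team plan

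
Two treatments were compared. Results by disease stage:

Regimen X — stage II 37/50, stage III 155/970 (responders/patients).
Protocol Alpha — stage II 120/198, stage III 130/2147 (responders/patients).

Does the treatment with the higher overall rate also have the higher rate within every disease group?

Stage II: Regimen X 37/50 = 74.0%, Protocol Alpha 120/198 = 60.6% → Regimen X
Stage III: Regimen X 155/970 = 16.0%, Protocol Alpha 130/2147 = 6.1% → Regimen X
Overall: Regimen X 192/1020 = 18.8%, Protocol Alpha 250/2345 = 10.7% → Regimen X
Regimen X wins overall and in every disease group — no reversal.

Yes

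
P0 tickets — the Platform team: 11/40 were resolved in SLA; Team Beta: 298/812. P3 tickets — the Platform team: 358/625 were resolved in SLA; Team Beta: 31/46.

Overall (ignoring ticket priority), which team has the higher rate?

P0: the Platform team 11/40 = 27.5%, Team Beta 298/812 = 36.7% → Team Beta
P3: the Platform team 358/625 = 57.3%, Team Beta 31/46 = 67.4% → Team Beta
Overall: the Platform team 369/665 = 55.5%, Team Beta 329/858 = 38.3% → the Platform team
(Team Beta wins every ticket group but the Platform team wins overall — Team Beta's tickets skew toward the low-rate P0 group.)

the Platform team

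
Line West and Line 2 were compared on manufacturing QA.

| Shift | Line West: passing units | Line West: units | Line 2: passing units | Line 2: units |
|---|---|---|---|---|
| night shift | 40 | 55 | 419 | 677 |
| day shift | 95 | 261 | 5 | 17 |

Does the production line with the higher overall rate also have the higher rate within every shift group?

No

Night shift: Line West 40/55 = 72.7%, Line 2 419/677 = 61.9% → Line West
Day shift: Line West 95/261 = 36.4%, Line 2 5/17 = 29.4% → Line West
Overall: Line West 135/316 = 42.7%, Line 2 424/694 = 61.1% → Line 2
Line West wins each shift group but Line 2 wins overall — the comparison reverses. Line West's units skew toward day shift, which has a lower base rate.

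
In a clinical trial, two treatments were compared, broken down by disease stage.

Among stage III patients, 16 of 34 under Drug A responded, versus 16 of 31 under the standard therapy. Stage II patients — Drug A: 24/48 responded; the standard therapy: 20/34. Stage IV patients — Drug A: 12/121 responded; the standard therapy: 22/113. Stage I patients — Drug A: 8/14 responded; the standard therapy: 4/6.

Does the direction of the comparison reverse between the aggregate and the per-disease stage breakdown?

Stage III: Drug A 16/34 = 47.1%, the standard therapy 16/31 = 51.6% → the standard therapy
Stage II: Drug A 24/48 = 50.0%, the standard therapy 20/34 = 58.8% → the standard therapy
Stage IV: Drug A 12/121 = 9.9%, the standard therapy 22/113 = 19.5% → the standard therapy
Stage I: Drug A 8/14 = 57.1%, the standard therapy 4/6 = 66.7% → the standard therapy
Overall: Drug A 60/217 = 27.6%, the standard therapy 62/184 = 33.7% → the standard therapy
The standard therapy wins overall and in every disease group — no reversal.

No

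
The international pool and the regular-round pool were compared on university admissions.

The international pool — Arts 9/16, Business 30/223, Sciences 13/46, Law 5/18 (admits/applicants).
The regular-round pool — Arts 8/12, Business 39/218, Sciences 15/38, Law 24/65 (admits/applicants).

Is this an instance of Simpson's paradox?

No

Arts: the international pool 9/16 = 56.2%, the regular-round pool 8/12 = 66.7% → the regular-round pool
Business: the international pool 30/223 = 13.5%, the regular-round pool 39/218 = 17.9% → the regular-round pool
Sciences: the international pool 13/46 = 28.3%, the regular-round pool 15/38 = 39.5% → the regular-round pool
Law: the international pool 5/18 = 27.8%, the regular-round pool 24/65 = 36.9% → the regular-round pool
Overall: the international pool 57/303 = 18.8%, the regular-round pool 86/333 = 25.8% → the regular-round pool
The regular-round pool wins overall and in every department group — no reversal.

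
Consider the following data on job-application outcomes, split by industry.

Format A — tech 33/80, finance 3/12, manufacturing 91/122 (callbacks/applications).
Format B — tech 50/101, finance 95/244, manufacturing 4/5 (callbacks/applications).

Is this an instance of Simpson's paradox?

Tech: Format A 33/80 = 41.2%, Format B 50/101 = 49.5% → Format B
Finance: Format A 3/12 = 25.0%, Format B 95/244 = 38.9% → Format B
Manufacturing: Format A 91/122 = 74.6%, Format B 4/5 = 80.0% → Format B
Overall: Format A 127/214 = 59.3%, Format B 149/350 = 42.6% → Format A
Format B wins each industry group but Format A wins overall — the comparison reverses. Format B's applications skew toward finance, which has a lower base rate.

Yes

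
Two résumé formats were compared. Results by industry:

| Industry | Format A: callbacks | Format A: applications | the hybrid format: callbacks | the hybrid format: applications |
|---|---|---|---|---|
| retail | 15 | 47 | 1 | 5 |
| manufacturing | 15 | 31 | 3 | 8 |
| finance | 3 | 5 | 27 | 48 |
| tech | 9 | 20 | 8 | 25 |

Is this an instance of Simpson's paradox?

Retail: Format A 15/47 = 31.9%, the hybrid format 1/5 = 20.0% → Format A
Manufacturing: Format A 15/31 = 48.4%, the hybrid format 3/8 = 37.5% → Format A
Finance: Format A 3/5 = 60.0%, the hybrid format 27/48 = 56.2% → Format A
Tech: Format A 9/20 = 45.0%, the hybrid format 8/25 = 32.0% → Format A
Overall: Format A 42/103 = 40.8%, the hybrid format 39/86 = 45.3% → the hybrid format
Format A wins each industry group but the hybrid format wins overall — the comparison reverses. Format A's applications skew toward retail, which has a lower base rate.

Yes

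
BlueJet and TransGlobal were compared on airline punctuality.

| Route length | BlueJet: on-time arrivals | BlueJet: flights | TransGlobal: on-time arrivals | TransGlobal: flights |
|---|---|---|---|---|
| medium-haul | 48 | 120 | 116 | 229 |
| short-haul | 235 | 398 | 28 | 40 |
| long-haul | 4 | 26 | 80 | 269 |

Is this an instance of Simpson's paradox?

Medium-haul: BlueJet 48/120 = 40.0%, TransGlobal 116/229 = 50.7% → TransGlobal
Short-haul: BlueJet 235/398 = 59.0%, TransGlobal 28/40 = 70.0% → TransGlobal
Long-haul: BlueJet 4/26 = 15.4%, TransGlobal 80/269 = 29.7% → TransGlobal
Overall: BlueJet 287/544 = 52.8%, TransGlobal 224/538 = 41.6% → BlueJet
TransGlobal wins each route group but BlueJet wins overall — the comparison reverses. TransGlobal's flights skew toward long-haul, which has a lower base rate.

Yes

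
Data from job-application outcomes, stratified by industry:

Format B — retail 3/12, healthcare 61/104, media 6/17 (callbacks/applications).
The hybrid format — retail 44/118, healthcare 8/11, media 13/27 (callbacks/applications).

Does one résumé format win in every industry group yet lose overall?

Yes

Retail: Format B 3/12 = 25.0%, the hybrid format 44/118 = 37.3% → the hybrid format
Healthcare: Format B 61/104 = 58.7%, the hybrid format 8/11 = 72.7% → the hybrid format
Media: Format B 6/17 = 35.3%, the hybrid format 13/27 = 48.1% → the hybrid format
Overall: Format B 70/133 = 52.6%, the hybrid format 65/156 = 41.7% → Format B
The hybrid format wins each industry group but Format B wins overall — the comparison reverses. The hybrid format's applications skew toward retail, which has a lower base rate.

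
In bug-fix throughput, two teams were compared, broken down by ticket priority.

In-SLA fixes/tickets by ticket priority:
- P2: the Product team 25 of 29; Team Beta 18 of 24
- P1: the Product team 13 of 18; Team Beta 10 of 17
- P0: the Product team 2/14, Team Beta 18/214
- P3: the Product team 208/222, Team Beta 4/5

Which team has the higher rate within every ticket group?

the Product team

P2: the Product team 25/29 = 86.2%, Team Beta 18/24 = 75.0% → the Product team
P1: the Product team 13/18 = 72.2%, Team Beta 10/17 = 58.8% → the Product team
P0: the Product team 2/14 = 14.3%, Team Beta 18/214 = 8.4% → the Product team
P3: the Product team 208/222 = 93.7%, Team Beta 4/5 = 80.0% → the Product team
The Product team has the higher rate in all 4 groups.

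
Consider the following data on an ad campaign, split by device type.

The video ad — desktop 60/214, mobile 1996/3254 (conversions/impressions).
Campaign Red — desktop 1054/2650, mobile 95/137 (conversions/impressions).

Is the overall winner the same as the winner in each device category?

No

Desktop: the video ad 60/214 = 28.0%, Campaign Red 1054/2650 = 39.8% → Campaign Red
Mobile: the video ad 1996/3254 = 61.3%, Campaign Red 95/137 = 69.3% → Campaign Red
Overall: the video ad 2056/3468 = 59.3%, Campaign Red 1149/2787 = 41.2% → the video ad
Campaign Red wins each device group but the video ad wins overall — the comparison reverses. Campaign Red's impressions skew toward desktop, which has a lower base rate.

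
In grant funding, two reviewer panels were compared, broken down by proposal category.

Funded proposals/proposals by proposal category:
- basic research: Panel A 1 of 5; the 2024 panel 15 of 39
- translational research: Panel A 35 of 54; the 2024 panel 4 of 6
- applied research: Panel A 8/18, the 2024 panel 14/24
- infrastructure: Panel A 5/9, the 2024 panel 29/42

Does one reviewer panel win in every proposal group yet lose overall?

Yes

Basic research: Panel A 1/5 = 20.0%, the 2024 panel 15/39 = 38.5% → the 2024 panel
Translational research: Panel A 35/54 = 64.8%, the 2024 panel 4/6 = 66.7% → the 2024 panel
Applied research: Panel A 8/18 = 44.4%, the 2024 panel 14/24 = 58.3% → the 2024 panel
Infrastructure: Panel A 5/9 = 55.6%, the 2024 panel 29/42 = 69.0% → the 2024 panel
Overall: Panel A 49/86 = 57.0%, the 2024 panel 62/111 = 55.9% → Panel A
The 2024 panel wins each proposal group but Panel A wins overall — the comparison reverses. The 2024 panel's proposals skew toward basic research, which has a lower base rate.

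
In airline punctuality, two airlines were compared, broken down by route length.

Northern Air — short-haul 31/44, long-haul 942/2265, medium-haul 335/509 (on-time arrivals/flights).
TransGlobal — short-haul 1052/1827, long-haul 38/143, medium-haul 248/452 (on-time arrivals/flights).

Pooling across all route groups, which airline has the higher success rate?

Short-haul: Northern Air 31/44 = 70.5%, TransGlobal 1052/1827 = 57.6% → Northern Air
Long-haul: Northern Air 942/2265 = 41.6%, TransGlobal 38/143 = 26.6% → Northern Air
Medium-haul: Northern Air 335/509 = 65.8%, TransGlobal 248/452 = 54.9% → Northern Air
Overall: Northern Air 1308/2818 = 46.4%, TransGlobal 1338/2422 = 55.2% → TransGlobal
(Northern Air wins every route group but TransGlobal wins overall — Northern Air's flights skew toward the low-rate long-haul group.)

TransGlobal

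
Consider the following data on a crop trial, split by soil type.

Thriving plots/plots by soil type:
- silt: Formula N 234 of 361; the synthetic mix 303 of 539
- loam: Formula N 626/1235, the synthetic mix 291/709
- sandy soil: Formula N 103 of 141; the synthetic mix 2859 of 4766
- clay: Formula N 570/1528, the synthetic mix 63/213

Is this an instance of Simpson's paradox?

Yes

Silt: Formula N 234/361 = 64.8%, the synthetic mix 303/539 = 56.2% → Formula N
Loam: Formula N 626/1235 = 50.7%, the synthetic mix 291/709 = 41.0% → Formula N
Sandy soil: Formula N 103/141 = 73.0%, the synthetic mix 2859/4766 = 60.0% → Formula N
Clay: Formula N 570/1528 = 37.3%, the synthetic mix 63/213 = 29.6% → Formula N
Overall: Formula N 1533/3265 = 47.0%, the synthetic mix 3516/6227 = 56.5% → the synthetic mix
Formula N wins each soil group but the synthetic mix wins overall — the comparison reverses. Formula N's plots skew toward clay, which has a lower base rate.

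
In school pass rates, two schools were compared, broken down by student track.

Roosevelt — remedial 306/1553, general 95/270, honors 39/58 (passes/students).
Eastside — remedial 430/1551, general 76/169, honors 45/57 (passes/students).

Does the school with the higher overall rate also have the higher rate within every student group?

Remedial: Roosevelt 306/1553 = 19.7%, Eastside 430/1551 = 27.7% → Eastside
General: Roosevelt 95/270 = 35.2%, Eastside 76/169 = 45.0% → Eastside
Honors: Roosevelt 39/58 = 67.2%, Eastside 45/57 = 78.9% → Eastside
Overall: Roosevelt 440/1881 = 23.4%, Eastside 551/1777 = 31.0% → Eastside
Eastside wins overall and in every student group — no reversal.

Yes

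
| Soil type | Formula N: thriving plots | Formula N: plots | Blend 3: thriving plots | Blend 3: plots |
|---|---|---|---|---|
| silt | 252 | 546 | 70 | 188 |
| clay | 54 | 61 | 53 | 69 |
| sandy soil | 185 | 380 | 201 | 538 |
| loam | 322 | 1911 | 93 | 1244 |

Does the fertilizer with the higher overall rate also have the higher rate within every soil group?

Yes

Silt: Formula N 252/546 = 46.2%, Blend 3 70/188 = 37.2% → Formula N
Clay: Formula N 54/61 = 88.5%, Blend 3 53/69 = 76.8% → Formula N
Sandy soil: Formula N 185/380 = 48.7%, Blend 3 201/538 = 37.4% → Formula N
Loam: Formula N 322/1911 = 16.8%, Blend 3 93/1244 = 7.5% → Formula N
Overall: Formula N 813/2898 = 28.1%, Blend 3 417/2039 = 20.5% → Formula N
Formula N wins overall and in every soil group — no reversal.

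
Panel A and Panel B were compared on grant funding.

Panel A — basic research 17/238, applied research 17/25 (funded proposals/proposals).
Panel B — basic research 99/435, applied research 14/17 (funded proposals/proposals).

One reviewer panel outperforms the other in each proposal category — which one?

Panel B

Basic research: Panel A 17/238 = 7.1%, Panel B 99/435 = 22.8% → Panel B
Applied research: Panel A 17/25 = 68.0%, Panel B 14/17 = 82.4% → Panel B
Panel B has the higher rate in both groups.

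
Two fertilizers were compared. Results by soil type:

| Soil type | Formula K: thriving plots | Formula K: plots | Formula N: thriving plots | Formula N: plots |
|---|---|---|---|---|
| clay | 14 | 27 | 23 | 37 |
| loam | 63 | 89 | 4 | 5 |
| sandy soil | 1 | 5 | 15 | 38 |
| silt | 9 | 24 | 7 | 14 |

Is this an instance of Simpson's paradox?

Clay: Formula K 14/27 = 51.9%, Formula N 23/37 = 62.2% → Formula N
Loam: Formula K 63/89 = 70.8%, Formula N 4/5 = 80.0% → Formula N
Sandy soil: Formula K 1/5 = 20.0%, Formula N 15/38 = 39.5% → Formula N
Silt: Formula K 9/24 = 37.5%, Formula N 7/14 = 50.0% → Formula N
Overall: Formula K 87/145 = 60.0%, Formula N 49/94 = 52.1% → Formula K
Formula N wins each soil group but Formula K wins overall — the comparison reverses. Formula N's plots skew toward sandy soil, which has a lower base rate.

Yes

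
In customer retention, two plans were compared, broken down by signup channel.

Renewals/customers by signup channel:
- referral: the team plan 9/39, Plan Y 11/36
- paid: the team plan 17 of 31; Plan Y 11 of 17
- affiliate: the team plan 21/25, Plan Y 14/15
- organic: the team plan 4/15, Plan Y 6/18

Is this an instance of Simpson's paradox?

No

Referral: the team plan 9/39 = 23.1%, Plan Y 11/36 = 30.6% → Plan Y
Paid: the team plan 17/31 = 54.8%, Plan Y 11/17 = 64.7% → Plan Y
Affiliate: the team plan 21/25 = 84.0%, Plan Y 14/15 = 93.3% → Plan Y
Organic: the team plan 4/15 = 26.7%, Plan Y 6/18 = 33.3% → Plan Y
Overall: the team plan 51/110 = 46.4%, Plan Y 42/86 = 48.8% → Plan Y
Plan Y wins overall and in every signup group — no reversal.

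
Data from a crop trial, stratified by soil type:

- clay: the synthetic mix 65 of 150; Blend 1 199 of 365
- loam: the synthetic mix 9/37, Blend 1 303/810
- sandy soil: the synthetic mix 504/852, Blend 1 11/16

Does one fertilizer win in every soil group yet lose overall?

Yes

Clay: the synthetic mix 65/150 = 43.3%, Blend 1 199/365 = 54.5% → Blend 1
Loam: the synthetic mix 9/37 = 24.3%, Blend 1 303/810 = 37.4% → Blend 1
Sandy soil: the synthetic mix 504/852 = 59.2%, Blend 1 11/16 = 68.8% → Blend 1
Overall: the synthetic mix 578/1039 = 55.6%, Blend 1 513/1191 = 43.1% → the synthetic mix
Blend 1 wins each soil group but the synthetic mix wins overall — the comparison reverses. Blend 1's plots skew toward loam, which has a lower base rate.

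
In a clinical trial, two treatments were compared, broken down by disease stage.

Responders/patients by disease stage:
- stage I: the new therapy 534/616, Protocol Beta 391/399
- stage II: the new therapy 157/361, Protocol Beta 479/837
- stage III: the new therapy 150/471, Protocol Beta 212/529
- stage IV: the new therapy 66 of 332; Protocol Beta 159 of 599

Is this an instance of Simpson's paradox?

Stage I: the new therapy 534/616 = 86.7%, Protocol Beta 391/399 = 98.0% → Protocol Beta
Stage II: the new therapy 157/361 = 43.5%, Protocol Beta 479/837 = 57.2% → Protocol Beta
Stage III: the new therapy 150/471 = 31.8%, Protocol Beta 212/529 = 40.1% → Protocol Beta
Stage IV: the new therapy 66/332 = 19.9%, Protocol Beta 159/599 = 26.5% → Protocol Beta
Overall: the new therapy 907/1780 = 51.0%, Protocol Beta 1241/2364 = 52.5% → Protocol Beta
Protocol Beta wins overall and in every disease group — no reversal.

No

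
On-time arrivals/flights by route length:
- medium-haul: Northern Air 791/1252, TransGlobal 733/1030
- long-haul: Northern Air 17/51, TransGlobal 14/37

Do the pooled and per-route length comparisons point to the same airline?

Medium-haul: Northern Air 791/1252 = 63.2%, TransGlobal 733/1030 = 71.2% → TransGlobal
Long-haul: Northern Air 17/51 = 33.3%, TransGlobal 14/37 = 37.8% → TransGlobal
Overall: Northern Air 808/1303 = 62.0%, TransGlobal 747/1067 = 70.0% → TransGlobal
TransGlobal wins overall and in every route group — no reversal.

Yes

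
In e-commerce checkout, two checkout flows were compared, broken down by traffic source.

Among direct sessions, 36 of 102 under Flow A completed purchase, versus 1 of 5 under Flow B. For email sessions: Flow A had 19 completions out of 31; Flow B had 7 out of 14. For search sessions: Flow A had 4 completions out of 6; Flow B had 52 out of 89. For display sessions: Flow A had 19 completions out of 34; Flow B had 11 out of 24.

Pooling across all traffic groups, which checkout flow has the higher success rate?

Direct: Flow A 36/102 = 35.3%, Flow B 1/5 = 20.0% → Flow A
Email: Flow A 19/31 = 61.3%, Flow B 7/14 = 50.0% → Flow A
Search: Flow A 4/6 = 66.7%, Flow B 52/89 = 58.4% → Flow A
Display: Flow A 19/34 = 55.9%, Flow B 11/24 = 45.8% → Flow A
Overall: Flow A 78/173 = 45.1%, Flow B 71/132 = 53.8% → Flow B
(Flow A wins every traffic group but Flow B wins overall — Flow A's sessions skew toward the low-rate direct group.)

Flow B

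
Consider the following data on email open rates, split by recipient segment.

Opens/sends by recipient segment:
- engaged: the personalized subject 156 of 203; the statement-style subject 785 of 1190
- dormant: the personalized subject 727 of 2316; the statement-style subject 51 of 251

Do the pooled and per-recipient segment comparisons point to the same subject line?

No

Engaged: the personalized subject 156/203 = 76.8%, the statement-style subject 785/1190 = 66.0% → the personalized subject
Dormant: the personalized subject 727/2316 = 31.4%, the statement-style subject 51/251 = 20.3% → the personalized subject
Overall: the personalized subject 883/2519 = 35.1%, the statement-style subject 836/1441 = 58.0% → the statement-style subject
The personalized subject wins each recipient group but the statement-style subject wins overall — the comparison reverses. The personalized subject's sends skew toward dormant, which has a lower base rate.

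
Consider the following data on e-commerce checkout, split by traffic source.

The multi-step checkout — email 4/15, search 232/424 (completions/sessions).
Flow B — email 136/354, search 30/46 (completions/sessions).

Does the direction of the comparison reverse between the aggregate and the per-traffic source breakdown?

Yes

Email: the multi-step checkout 4/15 = 26.7%, Flow B 136/354 = 38.4% → Flow B
Search: the multi-step checkout 232/424 = 54.7%, Flow B 30/46 = 65.2% → Flow B
Overall: the multi-step checkout 236/439 = 53.8%, Flow B 166/400 = 41.5% → the multi-step checkout
Flow B wins each traffic group but the multi-step checkout wins overall — the comparison reverses. Flow B's sessions skew toward email, which has a lower base rate.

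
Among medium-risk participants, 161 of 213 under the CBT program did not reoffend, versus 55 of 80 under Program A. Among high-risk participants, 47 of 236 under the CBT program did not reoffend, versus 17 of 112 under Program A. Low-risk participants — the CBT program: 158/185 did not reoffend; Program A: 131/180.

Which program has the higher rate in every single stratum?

the CBT program

Medium-risk: the CBT program 161/213 = 75.6%, Program A 55/80 = 68.8% → the CBT program
High-risk: the CBT program 47/236 = 19.9%, Program A 17/112 = 15.2% → the CBT program
Low-risk: the CBT program 158/185 = 85.4%, Program A 131/180 = 72.8% → the CBT program
The CBT program has the higher rate in all 3 groups.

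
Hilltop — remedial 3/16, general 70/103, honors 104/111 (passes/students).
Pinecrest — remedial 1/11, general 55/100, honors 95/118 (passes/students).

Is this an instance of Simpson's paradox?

Remedial: Hilltop 3/16 = 18.8%, Pinecrest 1/11 = 9.1% → Hilltop
General: Hilltop 70/103 = 68.0%, Pinecrest 55/100 = 55.0% → Hilltop
Honors: Hilltop 104/111 = 93.7%, Pinecrest 95/118 = 80.5% → Hilltop
Overall: Hilltop 177/230 = 77.0%, Pinecrest 151/229 = 65.9% → Hilltop
Hilltop wins overall and in every student group — no reversal.

No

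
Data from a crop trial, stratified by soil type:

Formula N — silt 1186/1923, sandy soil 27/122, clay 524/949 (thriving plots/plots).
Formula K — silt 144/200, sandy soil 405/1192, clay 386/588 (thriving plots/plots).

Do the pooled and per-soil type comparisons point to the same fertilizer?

Silt: Formula N 1186/1923 = 61.7%, Formula K 144/200 = 72.0% → Formula K
Sandy soil: Formula N 27/122 = 22.1%, Formula K 405/1192 = 34.0% → Formula K
Clay: Formula N 524/949 = 55.2%, Formula K 386/588 = 65.6% → Formula K
Overall: Formula N 1737/2994 = 58.0%, Formula K 935/1980 = 47.2% → Formula N
Formula K wins each soil group but Formula N wins overall — the comparison reverses. Formula K's plots skew toward sandy soil, which has a lower base rate.

No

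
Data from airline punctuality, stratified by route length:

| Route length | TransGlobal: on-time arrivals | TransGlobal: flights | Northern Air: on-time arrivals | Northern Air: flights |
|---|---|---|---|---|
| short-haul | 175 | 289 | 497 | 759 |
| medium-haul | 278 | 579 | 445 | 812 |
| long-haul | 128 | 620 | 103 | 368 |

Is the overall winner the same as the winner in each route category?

Yes

Short-haul: TransGlobal 175/289 = 60.6%, Northern Air 497/759 = 65.5% → Northern Air
Medium-haul: TransGlobal 278/579 = 48.0%, Northern Air 445/812 = 54.8% → Northern Air
Long-haul: TransGlobal 128/620 = 20.6%, Northern Air 103/368 = 28.0% → Northern Air
Overall: TransGlobal 581/1488 = 39.0%, Northern Air 1045/1939 = 53.9% → Northern Air
Northern Air wins overall and in every route group — no reversal.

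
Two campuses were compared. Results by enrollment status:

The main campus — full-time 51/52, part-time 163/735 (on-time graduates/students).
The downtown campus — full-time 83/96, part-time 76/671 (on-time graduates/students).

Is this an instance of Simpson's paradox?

No

Full-time: the main campus 51/52 = 98.1%, the downtown campus 83/96 = 86.5% → the main campus
Part-time: the main campus 163/735 = 22.2%, the downtown campus 76/671 = 11.3% → the main campus
Overall: the main campus 214/787 = 27.2%, the downtown campus 159/767 = 20.7% → the main campus
The main campus wins overall and in every enrollment group — no reversal.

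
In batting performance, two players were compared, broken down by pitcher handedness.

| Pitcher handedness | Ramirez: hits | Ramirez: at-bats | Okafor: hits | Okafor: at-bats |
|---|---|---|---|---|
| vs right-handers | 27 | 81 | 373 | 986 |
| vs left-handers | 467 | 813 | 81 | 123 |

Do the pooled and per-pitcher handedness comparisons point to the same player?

No

Vs right-handers: Ramirez 27/81 = 33.3%, Okafor 373/986 = 37.8% → Okafor
Vs left-handers: Ramirez 467/813 = 57.4%, Okafor 81/123 = 65.9% → Okafor
Overall: Ramirez 494/894 = 55.3%, Okafor 454/1109 = 40.9% → Ramirez
Okafor wins each pitcher group but Ramirez wins overall — the comparison reverses. Okafor's at-bats skew toward vs right-handers, which has a lower base rate.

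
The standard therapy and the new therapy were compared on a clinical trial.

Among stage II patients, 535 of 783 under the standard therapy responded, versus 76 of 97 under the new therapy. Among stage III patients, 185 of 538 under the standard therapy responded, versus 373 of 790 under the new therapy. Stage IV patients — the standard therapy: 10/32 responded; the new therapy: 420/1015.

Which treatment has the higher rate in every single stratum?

Stage II: the standard therapy 535/783 = 68.3%, the new therapy 76/97 = 78.4% → the new therapy
Stage III: the standard therapy 185/538 = 34.4%, the new therapy 373/790 = 47.2% → the new therapy
Stage IV: the standard therapy 10/32 = 31.2%, the new therapy 420/1015 = 41.4% → the new therapy
The new therapy has the higher rate in all 3 groups.

the new therapy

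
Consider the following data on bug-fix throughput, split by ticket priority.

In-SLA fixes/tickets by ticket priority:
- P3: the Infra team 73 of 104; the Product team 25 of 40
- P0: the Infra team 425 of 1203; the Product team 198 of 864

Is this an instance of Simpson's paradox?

P3: the Infra team 73/104 = 70.2%, the Product team 25/40 = 62.5% → the Infra team
P0: the Infra team 425/1203 = 35.3%, the Product team 198/864 = 22.9% → the Infra team
Overall: the Infra team 498/1307 = 38.1%, the Product team 223/904 = 24.7% → the Infra team
The Infra team wins overall and in every ticket group — no reversal.

No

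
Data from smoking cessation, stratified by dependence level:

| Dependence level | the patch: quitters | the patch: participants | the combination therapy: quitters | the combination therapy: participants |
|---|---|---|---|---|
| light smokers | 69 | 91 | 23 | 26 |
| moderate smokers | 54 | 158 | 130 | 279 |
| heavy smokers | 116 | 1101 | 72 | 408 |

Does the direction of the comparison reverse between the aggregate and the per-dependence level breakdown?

Light smokers: the patch 69/91 = 75.8%, the combination therapy 23/26 = 88.5% → the combination therapy
Moderate smokers: the patch 54/158 = 34.2%, the combination therapy 130/279 = 46.6% → the combination therapy
Heavy smokers: the patch 116/1101 = 10.5%, the combination therapy 72/408 = 17.6% → the combination therapy
Overall: the patch 239/1350 = 17.7%, the combination therapy 225/713 = 31.6% → the combination therapy
The combination therapy wins overall and in every dependence group — no reversal.

No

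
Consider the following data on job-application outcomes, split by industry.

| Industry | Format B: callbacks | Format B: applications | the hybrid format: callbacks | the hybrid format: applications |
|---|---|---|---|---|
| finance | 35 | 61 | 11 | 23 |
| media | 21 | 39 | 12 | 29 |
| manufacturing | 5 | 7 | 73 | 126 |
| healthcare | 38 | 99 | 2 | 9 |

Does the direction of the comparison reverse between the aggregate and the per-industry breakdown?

Yes

Finance: Format B 35/61 = 57.4%, the hybrid format 11/23 = 47.8% → Format B
Media: Format B 21/39 = 53.8%, the hybrid format 12/29 = 41.4% → Format B
Manufacturing: Format B 5/7 = 71.4%, the hybrid format 73/126 = 57.9% → Format B
Healthcare: Format B 38/99 = 38.4%, the hybrid format 2/9 = 22.2% → Format B
Overall: Format B 99/206 = 48.1%, the hybrid format 98/187 = 52.4% → the hybrid format
Format B wins each industry group but the hybrid format wins overall — the comparison reverses. Format B's applications skew toward healthcare, which has a lower base rate.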